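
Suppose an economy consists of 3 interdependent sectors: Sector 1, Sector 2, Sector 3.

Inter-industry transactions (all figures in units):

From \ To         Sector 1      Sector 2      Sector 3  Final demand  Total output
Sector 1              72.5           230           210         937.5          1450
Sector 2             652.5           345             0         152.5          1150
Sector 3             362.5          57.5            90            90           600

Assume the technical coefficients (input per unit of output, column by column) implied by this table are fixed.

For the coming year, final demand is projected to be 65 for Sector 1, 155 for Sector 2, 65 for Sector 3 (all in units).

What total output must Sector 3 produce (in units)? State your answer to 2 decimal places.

Technical coefficients a_ij = z_ij / X_j:
  a_11 = 72.5/1450 = 0.05, a_21 = 652.5/1450 = 0.45, a_31 = 362.5/1450 = 0.25
  a_12 = 230/1150 = 0.20, a_22 = 345/1150 = 0.30, a_32 = 57.5/1150 = 0.05
  a_13 = 210/600 = 0.35, a_23 = 0/600 = 0.00, a_33 = 90/600 = 0.15
I − A =
  [   0.95    -0.20    -0.35]
  [  -0.45     0.70     0.00]
  [  -0.25    -0.05     0.85]
Cofactors of I−A, C_ij = (−1)^(i+j)·(minor ij) (rows/columns in the sector order above):
  C_11 = (0.70)(0.85) − (0.00)(-0.05) = 0.5950
  C_12 = −[(-0.45)(0.85) − (0.00)(-0.25)] = 0.3825
  C_13 = (-0.45)(-0.05) − (0.70)(-0.25) = 0.1975
  C_21 = −[(-0.20)(0.85) − (-0.35)(-0.05)] = 0.1875
  C_22 = (0.95)(0.85) − (-0.35)(-0.25) = 0.7200
  C_23 = −[(0.95)(-0.05) − (-0.20)(-0.25)] = 0.0975
  C_31 = (-0.20)(0.00) − (-0.35)(0.70) = 0.2450
  C_32 = −[(0.95)(0.00) − (-0.35)(-0.45)] = 0.1575
  C_33 = (0.95)(0.70) − (-0.20)(-0.45) = 0.5750
det(I−A) = Σ_j (I−A)_1j·C_1j = (0.95)(0.5950) + (-0.20)(0.3825) + (-0.35)(0.1975) = 0.419625
adj(I−A) = Cᵀ =
  [ 0.5950   0.1875   0.2450]
  [ 0.3825   0.7200   0.1575]
  [ 0.1975   0.0975   0.5750]
(I − A)⁻¹ = adj(I−A) / det(I−A) ≈
  [   1.4179     0.4468     0.5839]
  [   0.9115     1.7158     0.3753]
  [   0.4707     0.2324     1.3703]
x = (I − A)⁻¹ d = adj(I−A)·d / det(I−A), with det(I−A) = 0.419625:
  x_1 = (0.5950·65 + 0.1875·155 + 0.2450·65) / 0.419625 = 83.6625 / 0.419625 ≈ 199.37
  x_2 = (0.3825·65 + 0.7200·155 + 0.1575·65) / 0.419625 = 146.70 / 0.419625 ≈ 349.60
  x_3 = (0.1975·65 + 0.0975·155 + 0.5750·65) / 0.419625 = 65.325 / 0.419625 ≈ 155.67

x_3 = 155.67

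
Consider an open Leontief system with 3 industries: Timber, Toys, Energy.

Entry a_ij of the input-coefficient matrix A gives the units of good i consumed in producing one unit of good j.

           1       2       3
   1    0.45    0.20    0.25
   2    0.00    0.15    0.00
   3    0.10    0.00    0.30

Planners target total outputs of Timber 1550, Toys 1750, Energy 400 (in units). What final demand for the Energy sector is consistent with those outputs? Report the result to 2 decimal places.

d_3 = 125.00

I − A =
  [   0.55    -0.20    -0.25]
  [   0.00     0.85     0.00]
  [  -0.10     0.00     0.70]
d = (I − A) x:
  d_1 = (+0.55)·1550 + (-0.20)·1750 + (-0.25)·400 = 402.50
  d_2 = (+0.00)·1550 + (+0.85)·1750 + (+0.00)·400 = 1487.50
  d_3 = (-0.10)·1550 + (+0.00)·1750 + (+0.70)·400 = 125.00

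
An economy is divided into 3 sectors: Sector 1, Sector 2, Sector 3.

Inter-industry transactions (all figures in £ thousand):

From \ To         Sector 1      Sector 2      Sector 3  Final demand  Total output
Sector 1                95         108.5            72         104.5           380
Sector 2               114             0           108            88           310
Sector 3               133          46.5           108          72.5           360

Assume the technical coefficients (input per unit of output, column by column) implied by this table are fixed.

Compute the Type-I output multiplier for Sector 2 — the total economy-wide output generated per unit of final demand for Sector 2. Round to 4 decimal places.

m_2 = 3.1954

Technical coefficients a_ij = z_ij / X_j:
  a_11 = 95/380 = 0.25, a_21 = 114/380 = 0.30, a_31 = 133/380 = 0.35
  a_12 = 108.5/310 = 0.35, a_22 = 0/310 = 0.00, a_32 = 46.5/310 = 0.15
  a_13 = 72/360 = 0.20, a_23 = 108/360 = 0.30, a_33 = 108/360 = 0.30
I − A =
  [   0.75    -0.35    -0.20]
  [  -0.30     1.00    -0.30]
  [  -0.35    -0.15     0.70]
Cofactors of I−A, C_ij = (−1)^(i+j)·(minor ij) (rows/columns in the sector order above):
  C_11 = (1.00)(0.70) − (-0.30)(-0.15) = 0.6550
  C_12 = −[(-0.30)(0.70) − (-0.30)(-0.35)] = 0.3150
  C_13 = (-0.30)(-0.15) − (1.00)(-0.35) = 0.3950
  C_21 = −[(-0.35)(0.70) − (-0.20)(-0.15)] = 0.2750
  C_22 = (0.75)(0.70) − (-0.20)(-0.35) = 0.4550
  C_23 = −[(0.75)(-0.15) − (-0.35)(-0.35)] = 0.2350
  C_31 = (-0.35)(-0.30) − (-0.20)(1.00) = 0.3050
  C_32 = −[(0.75)(-0.30) − (-0.20)(-0.30)] = 0.2850
  C_33 = (0.75)(1.00) − (-0.35)(-0.30) = 0.6450
det(I−A) = Σ_j (I−A)_1j·C_1j = (0.75)(0.6550) + (-0.35)(0.3150) + (-0.20)(0.3950) = 0.3020
adj(I−A) = Cᵀ =
  [ 0.6550   0.2750   0.3050]
  [ 0.3150   0.4550   0.2850]
  [ 0.3950   0.2350   0.6450]
(I − A)⁻¹ = adj(I−A) / det(I−A) ≈
  [   2.16887     0.91060     1.00993]
  [   1.04305     1.50662     0.94371]
  [   1.30795     0.77815     2.13576]
The output multiplier for sector j is the column-j sum of the Leontief inverse (I − A)⁻¹ = adj(I−A) / det(I−A).
Column 2 of adj(I−A): (0.2750, 0.4550, 0.2350); det(I−A) = 0.3020.
m_2 = (0.2750 + 0.4550 + 0.2350) / 0.3020 = 0.965 / 0.3020 ≈ 3.1954.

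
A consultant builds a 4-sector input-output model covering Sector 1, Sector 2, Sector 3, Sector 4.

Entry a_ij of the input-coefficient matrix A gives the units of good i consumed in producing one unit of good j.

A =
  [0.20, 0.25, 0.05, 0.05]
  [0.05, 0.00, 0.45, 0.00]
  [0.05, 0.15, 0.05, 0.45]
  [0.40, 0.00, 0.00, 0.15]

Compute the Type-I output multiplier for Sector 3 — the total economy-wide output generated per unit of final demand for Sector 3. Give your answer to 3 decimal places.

m_3 = 2.149

I − A =
  [   0.80    -0.25    -0.05    -0.05]
  [  -0.05     1.00    -0.45     0.00]
  [  -0.05    -0.15     0.95    -0.45]
  [  -0.40     0.00     0.00     0.85]
Compute the cofactors C_ij = (−1)^(i+j)·(3×3 minor ij) of I−A; the adjugate is their transpose:
adj(I−A) = Cᵀ =
  [ 0.750125   0.208250   0.138125   0.117250]
  [ 0.140500   0.615875   0.299125   0.166625]
  [ 0.228875   0.154625   0.649375   0.357250]
  [ 0.353000   0.098000   0.065000   0.685625]
det(I−A) = Σ_j (I−A)_1j·C_1j = (0.80)(0.750125) + (-0.25)(0.140500) + (-0.05)(0.228875) + (-0.05)(0.353000) = 0.53588125
(I − A)⁻¹ = adj(I−A) / det(I−A) ≈
  [   1.3998     0.3886     0.2578     0.2188]
  [   0.2622     1.1493     0.5582     0.3109]
  [   0.4271     0.2885     1.2118     0.6667]
  [   0.6587     0.1829     0.1213     1.2794]
The output multiplier for sector j is the column-j sum of the Leontief inverse (I − A)⁻¹ = adj(I−A) / det(I−A).
Column 3 of adj(I−A): (0.138125, 0.299125, 0.649375, 0.065000); det(I−A) = 0.53588125.
m_3 = (0.138125 + 0.299125 + 0.649375 + 0.065000) / 0.53588125 = 1.151625 / 0.53588125 ≈ 2.149.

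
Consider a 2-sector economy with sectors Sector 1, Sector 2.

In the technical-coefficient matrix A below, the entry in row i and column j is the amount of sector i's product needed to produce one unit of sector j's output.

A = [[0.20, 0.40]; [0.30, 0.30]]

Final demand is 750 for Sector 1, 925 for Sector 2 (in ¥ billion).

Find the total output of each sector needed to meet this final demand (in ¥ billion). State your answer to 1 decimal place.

x_1 = 2034.1, x_2 = 2193.2

I − A =
  [   0.80    -0.40]
  [  -0.30     0.70]
det(I−A) = (0.80)(0.70) − (-0.40)(-0.30) = 0.4400
adj(I−A) = [[0.70, 0.40], [0.30, 0.80]]
(I − A)⁻¹ = adj(I−A) / det(I−A) ≈
  [   1.5909     0.9091]
  [   0.6818     1.8182]
x = (I − A)⁻¹ d = adj(I−A)·d / det(I−A), with det(I−A) = 0.4400:
  x_1 = (0.70·750 + 0.40·925) / 0.4400 = 895.00 / 0.4400 ≈ 2034.1
  x_2 = (0.30·750 + 0.80·925) / 0.4400 = 965.00 / 0.4400 ≈ 2193.2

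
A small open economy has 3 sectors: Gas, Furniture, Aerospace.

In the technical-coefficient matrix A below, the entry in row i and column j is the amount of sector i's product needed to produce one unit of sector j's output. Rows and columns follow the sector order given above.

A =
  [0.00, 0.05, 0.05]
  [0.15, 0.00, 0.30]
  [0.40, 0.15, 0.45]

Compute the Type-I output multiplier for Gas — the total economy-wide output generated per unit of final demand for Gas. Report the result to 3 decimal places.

I − A =
  [   1.00    -0.05    -0.05]
  [  -0.15     1.00    -0.30]
  [  -0.40    -0.15     0.55]
Cofactors of I−A, C_ij = (−1)^(i+j)·(minor ij) (rows/columns in the sector order above):
  C_11 = (1.00)(0.55) − (-0.30)(-0.15) = 0.5050
  C_12 = −[(-0.15)(0.55) − (-0.30)(-0.40)] = 0.2025
  C_13 = (-0.15)(-0.15) − (1.00)(-0.40) = 0.4225
  C_21 = −[(-0.05)(0.55) − (-0.05)(-0.15)] = 0.0350
  C_22 = (1.00)(0.55) − (-0.05)(-0.40) = 0.5300
  C_23 = −[(1.00)(-0.15) − (-0.05)(-0.40)] = 0.1700
  C_31 = (-0.05)(-0.30) − (-0.05)(1.00) = 0.0650
  C_32 = −[(1.00)(-0.30) − (-0.05)(-0.15)] = 0.3075
  C_33 = (1.00)(1.00) − (-0.05)(-0.15) = 0.9925
det(I−A) = Σ_j (I−A)_1j·C_1j = (1.00)(0.5050) + (-0.05)(0.2025) + (-0.05)(0.4225) = 0.47375
adj(I−A) = Cᵀ =
  [ 0.5050   0.0350   0.0650]
  [ 0.2025   0.5300   0.3075]
  [ 0.4225   0.1700   0.9925]
(I − A)⁻¹ = adj(I−A) / det(I−A) ≈
  [   1.0660     0.0739     0.1372]
  [   0.4274     1.1187     0.6491]
  [   0.8918     0.3588     2.0950]
The output multiplier for sector j is the column-j sum of the Leontief inverse (I − A)⁻¹ = adj(I−A) / det(I−A).
Column 1 of adj(I−A): (0.5050, 0.2025, 0.4225); det(I−A) = 0.47375.
m_1 = (0.5050 + 0.2025 + 0.4225) / 0.47375 = 1.13 / 0.47375 ≈ 2.385.

m_1 = 2.385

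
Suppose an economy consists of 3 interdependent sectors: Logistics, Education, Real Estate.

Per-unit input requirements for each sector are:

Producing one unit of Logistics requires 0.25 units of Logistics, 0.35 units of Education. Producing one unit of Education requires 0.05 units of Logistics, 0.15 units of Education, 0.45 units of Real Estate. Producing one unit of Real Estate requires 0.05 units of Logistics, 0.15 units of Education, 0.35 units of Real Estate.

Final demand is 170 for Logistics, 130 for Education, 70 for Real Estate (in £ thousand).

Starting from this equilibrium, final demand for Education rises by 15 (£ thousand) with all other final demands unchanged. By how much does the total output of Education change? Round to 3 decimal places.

I − A =
  [   0.75    -0.05    -0.05]
  [  -0.35     0.85    -0.15]
  [   0.00    -0.45     0.65]
Cofactors of I−A, C_ij = (−1)^(i+j)·(minor ij) (rows/columns in the sector order above):
  C_11 = (0.85)(0.65) − (-0.15)(-0.45) = 0.4850
  C_12 = −[(-0.35)(0.65) − (-0.15)(0.00)] = 0.2275
  C_13 = (-0.35)(-0.45) − (0.85)(0.00) = 0.1575
  C_21 = −[(-0.05)(0.65) − (-0.05)(-0.45)] = 0.0550
  C_22 = (0.75)(0.65) − (-0.05)(0.00) = 0.4875
  C_23 = −[(0.75)(-0.45) − (-0.05)(0.00)] = 0.3375
  C_31 = (-0.05)(-0.15) − (-0.05)(0.85) = 0.0500
  C_32 = −[(0.75)(-0.15) − (-0.05)(-0.35)] = 0.1300
  C_33 = (0.75)(0.85) − (-0.05)(-0.35) = 0.6200
det(I−A) = Σ_j (I−A)_1j·C_1j = (0.75)(0.4850) + (-0.05)(0.2275) + (-0.05)(0.1575) = 0.3445
adj(I−A) = Cᵀ =
  [ 0.4850   0.0550   0.0500]
  [ 0.2275   0.4875   0.1300]
  [ 0.1575   0.3375   0.6200]
(I − A)⁻¹ = adj(I−A) / det(I−A) ≈
  [   1.4078     0.1597     0.1451]
  [   0.6604     1.4151     0.3774]
  [   0.4572     0.9797     1.7997]
Δx = (I − A)⁻¹ Δd with Δd having +15 in the Education component and 0 elsewhere.
So Δx_2 = L_22 · (+15), where L_22 = adj(I−A)_22 / det(I−A) = 0.4875 / 0.3445.
Δx_2 = 0.4875 × (+15) / 0.3445 = 7.3125 / 0.3445 ≈ 21.226.

Δx_2 = 21.226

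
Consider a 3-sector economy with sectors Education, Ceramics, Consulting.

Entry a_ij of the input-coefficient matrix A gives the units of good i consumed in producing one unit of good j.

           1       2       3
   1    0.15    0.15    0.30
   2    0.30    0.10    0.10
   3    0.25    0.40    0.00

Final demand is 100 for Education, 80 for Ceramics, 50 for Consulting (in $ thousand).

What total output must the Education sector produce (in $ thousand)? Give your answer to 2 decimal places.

x_1 = 210.54

I − A =
  [   0.85    -0.15    -0.30]
  [  -0.30     0.90    -0.10]
  [  -0.25    -0.40     1.00]
Cofactors of I−A, C_ij = (−1)^(i+j)·(minor ij) (rows/columns in the sector order above):
  C_11 = (0.90)(1.00) − (-0.10)(-0.40) = 0.8600
  C_12 = −[(-0.30)(1.00) − (-0.10)(-0.25)] = 0.3250
  C_13 = (-0.30)(-0.40) − (0.90)(-0.25) = 0.3450
  C_21 = −[(-0.15)(1.00) − (-0.30)(-0.40)] = 0.2700
  C_22 = (0.85)(1.00) − (-0.30)(-0.25) = 0.7750
  C_23 = −[(0.85)(-0.40) − (-0.15)(-0.25)] = 0.3775
  C_31 = (-0.15)(-0.10) − (-0.30)(0.90) = 0.2850
  C_32 = −[(0.85)(-0.10) − (-0.30)(-0.30)] = 0.1750
  C_33 = (0.85)(0.90) − (-0.15)(-0.30) = 0.7200
det(I−A) = Σ_j (I−A)_1j·C_1j = (0.85)(0.8600) + (-0.15)(0.3250) + (-0.30)(0.3450) = 0.57875
adj(I−A) = Cᵀ =
  [ 0.8600   0.2700   0.2850]
  [ 0.3250   0.7750   0.1750]
  [ 0.3450   0.3775   0.7200]
(I − A)⁻¹ = adj(I−A) / det(I−A) ≈
  [   1.4860     0.4665     0.4924]
  [   0.5616     1.3391     0.3024]
  [   0.5961     0.6523     1.2441]
x = (I − A)⁻¹ d = adj(I−A)·d / det(I−A), with det(I−A) = 0.57875:
  x_1 = (0.8600·100 + 0.2700·80 + 0.2850·50) / 0.57875 = 121.85 / 0.57875 ≈ 210.54
  x_2 = (0.3250·100 + 0.7750·80 + 0.1750·50) / 0.57875 = 103.25 / 0.57875 ≈ 178.40
  x_3 = (0.3450·100 + 0.3775·80 + 0.7200·50) / 0.57875 = 100.70 / 0.57875 ≈ 174.00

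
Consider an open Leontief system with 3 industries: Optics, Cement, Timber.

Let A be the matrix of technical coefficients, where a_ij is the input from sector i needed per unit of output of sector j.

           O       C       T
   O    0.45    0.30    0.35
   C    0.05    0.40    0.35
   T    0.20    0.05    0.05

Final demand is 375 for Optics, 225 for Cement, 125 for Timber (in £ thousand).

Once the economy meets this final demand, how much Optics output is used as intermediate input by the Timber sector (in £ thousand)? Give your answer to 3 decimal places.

I − A =
  [   0.55    -0.30    -0.35]
  [  -0.05     0.60    -0.35]
  [  -0.20    -0.05     0.95]
Cofactors of I−A, C_ij = (−1)^(i+j)·(minor ij) (rows/columns in the sector order above):
  C_11 = (0.60)(0.95) − (-0.35)(-0.05) = 0.5525
  C_12 = −[(-0.05)(0.95) − (-0.35)(-0.20)] = 0.1175
  C_13 = (-0.05)(-0.05) − (0.60)(-0.20) = 0.1225
  C_21 = −[(-0.30)(0.95) − (-0.35)(-0.05)] = 0.3025
  C_22 = (0.55)(0.95) − (-0.35)(-0.20) = 0.4525
  C_23 = −[(0.55)(-0.05) − (-0.30)(-0.20)] = 0.0875
  C_31 = (-0.30)(-0.35) − (-0.35)(0.60) = 0.3150
  C_32 = −[(0.55)(-0.35) − (-0.35)(-0.05)] = 0.2100
  C_33 = (0.55)(0.60) − (-0.30)(-0.05) = 0.3150
det(I−A) = Σ_j (I−A)_1j·C_1j = (0.55)(0.5525) + (-0.30)(0.1175) + (-0.35)(0.1225) = 0.22575
adj(I−A) = Cᵀ =
  [ 0.5525   0.3025   0.3150]
  [ 0.1175   0.4525   0.2100]
  [ 0.1225   0.0875   0.3150]
(I − A)⁻¹ = adj(I−A) / det(I−A) ≈
  [   2.4474     1.3400     1.3953]
  [   0.5205     2.0044     0.9302]
  [   0.5426     0.3876     1.3953]
First solve x = (I − A)⁻¹ d = adj(I−A)·d / det(I−A); in particular x_T = (0.1225·375 + 0.0875·225 + 0.3150·125) / 0.22575 = 105.00 / 0.22575 ≈ 465.11628.
Intermediate flow from O to T: z_OT = a_OT · x_T = 0.35 × 105.00 / 0.22575 = 36.75 / 0.22575 ≈ 162.791.

z_OT = 162.791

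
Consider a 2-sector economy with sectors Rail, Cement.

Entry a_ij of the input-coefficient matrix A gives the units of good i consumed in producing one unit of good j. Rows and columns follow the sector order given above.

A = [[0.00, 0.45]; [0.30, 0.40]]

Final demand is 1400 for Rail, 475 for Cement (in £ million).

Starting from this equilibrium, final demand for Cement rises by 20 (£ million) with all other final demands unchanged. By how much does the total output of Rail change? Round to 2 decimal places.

I − A =
  [   1.00    -0.45]
  [  -0.30     0.60]
det(I−A) = (1.00)(0.60) − (-0.45)(-0.30) = 0.4650
adj(I−A) = [[0.60, 0.45], [0.30, 1.00]]
(I − A)⁻¹ = adj(I−A) / det(I−A) ≈
  [   1.2903     0.9677]
  [   0.6452     2.1505]
Δx = (I − A)⁻¹ Δd with Δd having +20 in the Cement component and 0 elsewhere.
So Δx_1 = L_12 · (+20), where L_12 = adj(I−A)_12 / det(I−A) = 0.45 / 0.4650.
Δx_1 = 0.45 × (+20) / 0.4650 = 9.00 / 0.4650 ≈ 19.35.

Δx_1 = 19.35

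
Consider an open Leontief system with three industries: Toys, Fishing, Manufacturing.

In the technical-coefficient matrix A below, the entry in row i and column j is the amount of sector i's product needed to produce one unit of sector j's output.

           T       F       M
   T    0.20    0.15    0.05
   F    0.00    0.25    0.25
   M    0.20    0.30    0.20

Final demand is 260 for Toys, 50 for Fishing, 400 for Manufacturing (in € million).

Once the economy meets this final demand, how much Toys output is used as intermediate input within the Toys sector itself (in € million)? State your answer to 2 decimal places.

z_TT = 85.56

I − A =
  [   0.80    -0.15    -0.05]
  [   0.00     0.75    -0.25]
  [  -0.20    -0.30     0.80]
Cofactors of I−A, C_ij = (−1)^(i+j)·(minor ij) (rows/columns in the sector order above):
  C_11 = (0.75)(0.80) − (-0.25)(-0.30) = 0.5250
  C_12 = −[(0.00)(0.80) − (-0.25)(-0.20)] = 0.0500
  C_13 = (0.00)(-0.30) − (0.75)(-0.20) = 0.1500
  C_21 = −[(-0.15)(0.80) − (-0.05)(-0.30)] = 0.1350
  C_22 = (0.80)(0.80) − (-0.05)(-0.20) = 0.6300
  C_23 = −[(0.80)(-0.30) − (-0.15)(-0.20)] = 0.2700
  C_31 = (-0.15)(-0.25) − (-0.05)(0.75) = 0.0750
  C_32 = −[(0.80)(-0.25) − (-0.05)(0.00)] = 0.2000
  C_33 = (0.80)(0.75) − (-0.15)(0.00) = 0.6000
det(I−A) = Σ_j (I−A)_1j·C_1j = (0.80)(0.5250) + (-0.15)(0.0500) + (-0.05)(0.1500) = 0.4050
adj(I−A) = Cᵀ =
  [ 0.5250   0.1350   0.0750]
  [ 0.0500   0.6300   0.2000]
  [ 0.1500   0.2700   0.6000]
(I − A)⁻¹ = adj(I−A) / det(I−A) ≈
  [   1.2963     0.3333     0.1852]
  [   0.1235     1.5556     0.4938]
  [   0.3704     0.6667     1.4815]
First solve x = (I − A)⁻¹ d = adj(I−A)·d / det(I−A); in particular x_T = (0.5250·260 + 0.1350·50 + 0.0750·400) / 0.4050 = 173.25 / 0.4050 ≈ 427.7778.
Intermediate flow from T to T: z_TT = a_TT · x_T = 0.20 × 173.25 / 0.4050 = 34.65 / 0.4050 ≈ 85.56.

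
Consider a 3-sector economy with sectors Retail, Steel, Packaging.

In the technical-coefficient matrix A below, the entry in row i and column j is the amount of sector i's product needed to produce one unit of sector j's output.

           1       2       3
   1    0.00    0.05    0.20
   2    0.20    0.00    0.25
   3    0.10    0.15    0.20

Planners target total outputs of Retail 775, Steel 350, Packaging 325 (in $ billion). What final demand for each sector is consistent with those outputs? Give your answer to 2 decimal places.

I − A =
  [   1.00    -0.05    -0.20]
  [  -0.20     1.00    -0.25]
  [  -0.10    -0.15     0.80]
d = (I − A) x:
  d_1 = (+1.00)·775 + (-0.05)·350 + (-0.20)·325 = 692.50
  d_2 = (-0.20)·775 + (+1.00)·350 + (-0.25)·325 = 113.75
  d_3 = (-0.10)·775 + (-0.15)·350 + (+0.80)·325 = 130.00

d_1 = 692.50, d_2 = 113.75, d_3 = 130.00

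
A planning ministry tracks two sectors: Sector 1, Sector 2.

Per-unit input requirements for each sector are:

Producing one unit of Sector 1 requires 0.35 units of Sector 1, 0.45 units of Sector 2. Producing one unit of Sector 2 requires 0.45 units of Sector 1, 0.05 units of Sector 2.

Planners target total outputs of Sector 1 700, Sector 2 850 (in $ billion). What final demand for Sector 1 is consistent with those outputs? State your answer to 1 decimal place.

I − A =
  [   0.65    -0.45]
  [  -0.45     0.95]
d = (I − A) x:
  d_1 = (+0.65)·700 + (-0.45)·850 = 72.5
  d_2 = (-0.45)·700 + (+0.95)·850 = 492.5

d_1 = 72.5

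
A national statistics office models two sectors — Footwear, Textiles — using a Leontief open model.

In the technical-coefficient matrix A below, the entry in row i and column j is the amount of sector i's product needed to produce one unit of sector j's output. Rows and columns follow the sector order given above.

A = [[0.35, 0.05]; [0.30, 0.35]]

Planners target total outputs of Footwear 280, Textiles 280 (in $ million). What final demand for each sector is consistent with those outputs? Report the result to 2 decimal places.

d_1 = 168.00, d_2 = 98.00

I − A =
  [   0.65    -0.05]
  [  -0.30     0.65]
d = (I − A) x:
  d_1 = (+0.65)·280 + (-0.05)·280 = 168.00
  d_2 = (-0.30)·280 + (+0.65)·280 = 98.00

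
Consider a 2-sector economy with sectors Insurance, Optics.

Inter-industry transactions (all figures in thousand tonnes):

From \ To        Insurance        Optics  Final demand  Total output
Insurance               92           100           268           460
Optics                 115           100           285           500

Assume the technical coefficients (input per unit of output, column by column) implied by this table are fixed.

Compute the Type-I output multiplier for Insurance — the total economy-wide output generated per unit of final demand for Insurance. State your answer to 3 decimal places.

m_I = 1.780

Technical coefficients a_ij = z_ij / X_j:
  a_II = 92/460 = 0.20, a_OI = 115/460 = 0.25
  a_IO = 100/500 = 0.20, a_OO = 100/500 = 0.20
I − A =
  [   0.80    -0.20]
  [  -0.25     0.80]
det(I−A) = (0.80)(0.80) − (-0.20)(-0.25) = 0.5900
adj(I−A) = [[0.80, 0.20], [0.25, 0.80]]
(I − A)⁻¹ = adj(I−A) / det(I−A) ≈
  [   1.3559     0.3390]
  [   0.4237     1.3559]
The output multiplier for sector j is the column-j sum of the Leontief inverse (I − A)⁻¹ = adj(I−A) / det(I−A).
Column I of adj(I−A): (0.80, 0.25); det(I−A) = 0.5900.
m_I = (0.80 + 0.25) / 0.5900 = 1.05 / 0.5900 ≈ 1.780.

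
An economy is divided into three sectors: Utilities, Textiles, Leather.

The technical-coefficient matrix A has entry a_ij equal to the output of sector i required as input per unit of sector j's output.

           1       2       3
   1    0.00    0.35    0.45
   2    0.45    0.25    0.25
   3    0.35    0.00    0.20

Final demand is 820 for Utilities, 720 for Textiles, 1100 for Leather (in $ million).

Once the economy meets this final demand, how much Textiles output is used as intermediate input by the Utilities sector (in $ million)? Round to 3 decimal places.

z_21 = 1606.441

I − A =
  [   1.00    -0.35    -0.45]
  [  -0.45     0.75    -0.25]
  [  -0.35     0.00     0.80]
Cofactors of I−A, C_ij = (−1)^(i+j)·(minor ij) (rows/columns in the sector order above):
  C_11 = (0.75)(0.80) − (-0.25)(0.00) = 0.6000
  C_12 = −[(-0.45)(0.80) − (-0.25)(-0.35)] = 0.4475
  C_13 = (-0.45)(0.00) − (0.75)(-0.35) = 0.2625
  C_21 = −[(-0.35)(0.80) − (-0.45)(0.00)] = 0.2800
  C_22 = (1.00)(0.80) − (-0.45)(-0.35) = 0.6425
  C_23 = −[(1.00)(0.00) − (-0.35)(-0.35)] = 0.1225
  C_31 = (-0.35)(-0.25) − (-0.45)(0.75) = 0.4250
  C_32 = −[(1.00)(-0.25) − (-0.45)(-0.45)] = 0.4525
  C_33 = (1.00)(0.75) − (-0.35)(-0.45) = 0.5925
det(I−A) = Σ_j (I−A)_1j·C_1j = (1.00)(0.6000) + (-0.35)(0.4475) + (-0.45)(0.2625) = 0.32525
adj(I−A) = Cᵀ =
  [ 0.6000   0.2800   0.4250]
  [ 0.4475   0.6425   0.4525]
  [ 0.2625   0.1225   0.5925]
(I − A)⁻¹ = adj(I−A) / det(I−A) ≈
  [   1.8447     0.8609     1.3067]
  [   1.3759     1.9754     1.3912]
  [   0.8071     0.3766     1.8217]
First solve x = (I − A)⁻¹ d = adj(I−A)·d / det(I−A); in particular x_1 = (0.6000·820 + 0.2800·720 + 0.4250·1100) / 0.32525 = 1161.10 / 0.32525 ≈ 3569.86933.
Intermediate flow from 2 to 1: z_21 = a_21 · x_1 = 0.45 × 1161.10 / 0.32525 = 522.495 / 0.32525 ≈ 1606.441.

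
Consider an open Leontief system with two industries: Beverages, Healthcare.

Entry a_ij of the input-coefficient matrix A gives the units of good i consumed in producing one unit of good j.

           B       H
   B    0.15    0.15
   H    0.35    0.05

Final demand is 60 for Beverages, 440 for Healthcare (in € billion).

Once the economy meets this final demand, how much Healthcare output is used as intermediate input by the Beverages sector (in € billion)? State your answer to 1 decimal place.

I − A =
  [   0.85    -0.15]
  [  -0.35     0.95]
det(I−A) = (0.85)(0.95) − (-0.15)(-0.35) = 0.7550
adj(I−A) = [[0.95, 0.15], [0.35, 0.85]]
(I − A)⁻¹ = adj(I−A) / det(I−A) ≈
  [   1.2583     0.1987]
  [   0.4636     1.1258]
First solve x = (I − A)⁻¹ d = adj(I−A)·d / det(I−A); in particular x_B = (0.95·60 + 0.15·440) / 0.7550 = 123.00 / 0.7550 ≈ 162.914.
Intermediate flow from H to B: z_HB = a_HB · x_B = 0.35 × 123.00 / 0.7550 = 43.05 / 0.7550 ≈ 57.0.

z_HB = 57.0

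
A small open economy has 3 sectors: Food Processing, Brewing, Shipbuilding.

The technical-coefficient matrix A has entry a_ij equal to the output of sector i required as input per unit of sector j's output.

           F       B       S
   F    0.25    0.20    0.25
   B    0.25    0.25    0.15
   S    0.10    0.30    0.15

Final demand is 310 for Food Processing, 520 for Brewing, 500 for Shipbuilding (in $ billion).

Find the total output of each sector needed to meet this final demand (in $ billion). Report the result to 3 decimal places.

x_F = 1161.743, x_B = 1318.644, x_S = 1190.315

I − A =
  [   0.75    -0.20    -0.25]
  [  -0.25     0.75    -0.15]
  [  -0.10    -0.30     0.85]
Cofactors of I−A, C_ij = (−1)^(i+j)·(minor ij) (rows/columns in the sector order above):
  C_11 = (0.75)(0.85) − (-0.15)(-0.30) = 0.5925
  C_12 = −[(-0.25)(0.85) − (-0.15)(-0.10)] = 0.2275
  C_13 = (-0.25)(-0.30) − (0.75)(-0.10) = 0.1500
  C_21 = −[(-0.20)(0.85) − (-0.25)(-0.30)] = 0.2450
  C_22 = (0.75)(0.85) − (-0.25)(-0.10) = 0.6125
  C_23 = −[(0.75)(-0.30) − (-0.20)(-0.10)] = 0.2450
  C_31 = (-0.20)(-0.15) − (-0.25)(0.75) = 0.2175
  C_32 = −[(0.75)(-0.15) − (-0.25)(-0.25)] = 0.1750
  C_33 = (0.75)(0.75) − (-0.20)(-0.25) = 0.5125
det(I−A) = Σ_j (I−A)_1j·C_1j = (0.75)(0.5925) + (-0.20)(0.2275) + (-0.25)(0.1500) = 0.361375
adj(I−A) = Cᵀ =
  [ 0.5925   0.2450   0.2175]
  [ 0.2275   0.6125   0.1750]
  [ 0.1500   0.2450   0.5125]
(I − A)⁻¹ = adj(I−A) / det(I−A) ≈
  [   1.6396     0.6780     0.6019]
  [   0.6295     1.6949     0.4843]
  [   0.4151     0.6780     1.4182]
x = (I − A)⁻¹ d = adj(I−A)·d / det(I−A), with det(I−A) = 0.361375:
  x_F = (0.5925·310 + 0.2450·520 + 0.2175·500) / 0.361375 = 419.825 / 0.361375 ≈ 1161.743
  x_B = (0.2275·310 + 0.6125·520 + 0.1750·500) / 0.361375 = 476.525 / 0.361375 ≈ 1318.644
  x_S = (0.1500·310 + 0.2450·520 + 0.5125·500) / 0.361375 = 430.15 / 0.361375 ≈ 1190.315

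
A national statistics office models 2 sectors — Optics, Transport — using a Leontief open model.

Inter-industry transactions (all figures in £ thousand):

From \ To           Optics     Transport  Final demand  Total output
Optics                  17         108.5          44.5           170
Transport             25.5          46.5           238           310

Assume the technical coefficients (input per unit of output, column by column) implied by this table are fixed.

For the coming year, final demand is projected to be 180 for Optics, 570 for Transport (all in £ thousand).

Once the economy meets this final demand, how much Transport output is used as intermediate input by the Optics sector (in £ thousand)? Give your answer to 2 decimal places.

Technical coefficients a_ij = z_ij / X_j:
  a_OO = 17/170 = 0.10, a_TO = 25.5/170 = 0.15
  a_OT = 108.5/310 = 0.35, a_TT = 46.5/310 = 0.15
I − A =
  [   0.90    -0.35]
  [  -0.15     0.85]
det(I−A) = (0.90)(0.85) − (-0.35)(-0.15) = 0.7125
adj(I−A) = [[0.85, 0.35], [0.15, 0.90]]
(I − A)⁻¹ = adj(I−A) / det(I−A) ≈
  [   1.1930     0.4912]
  [   0.2105     1.2632]
First solve x = (I − A)⁻¹ d = adj(I−A)·d / det(I−A); in particular x_O = (0.85·180 + 0.35·570) / 0.7125 = 352.50 / 0.7125 ≈ 494.7368.
Intermediate flow from T to O: z_TO = a_TO · x_O = 0.15 × 352.50 / 0.7125 = 52.875 / 0.7125 ≈ 74.21.

z_TO = 74.21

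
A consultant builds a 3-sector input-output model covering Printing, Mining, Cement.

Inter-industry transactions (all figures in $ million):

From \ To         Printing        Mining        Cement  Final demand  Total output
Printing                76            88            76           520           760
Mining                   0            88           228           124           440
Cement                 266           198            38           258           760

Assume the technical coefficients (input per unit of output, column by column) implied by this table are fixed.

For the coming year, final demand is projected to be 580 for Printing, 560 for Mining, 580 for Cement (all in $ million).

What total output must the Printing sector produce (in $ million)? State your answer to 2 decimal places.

Technical coefficients a_ij = z_ij / X_j:
  a_PP = 76/760 = 0.10, a_MP = 0/760 = 0.00, a_CP = 266/760 = 0.35
  a_PM = 88/440 = 0.20, a_MM = 88/440 = 0.20, a_CM = 198/440 = 0.45
  a_PC = 76/760 = 0.10, a_MC = 228/760 = 0.30, a_CC = 38/760 = 0.05
I − A =
  [   0.90    -0.20    -0.10]
  [   0.00     0.80    -0.30]
  [  -0.35    -0.45     0.95]
Cofactors of I−A, C_ij = (−1)^(i+j)·(minor ij) (rows/columns in the sector order above):
  C_11 = (0.80)(0.95) − (-0.30)(-0.45) = 0.6250
  C_12 = −[(0.00)(0.95) − (-0.30)(-0.35)] = 0.1050
  C_13 = (0.00)(-0.45) − (0.80)(-0.35) = 0.2800
  C_21 = −[(-0.20)(0.95) − (-0.10)(-0.45)] = 0.2350
  C_22 = (0.90)(0.95) − (-0.10)(-0.35) = 0.8200
  C_23 = −[(0.90)(-0.45) − (-0.20)(-0.35)] = 0.4750
  C_31 = (-0.20)(-0.30) − (-0.10)(0.80) = 0.1400
  C_32 = −[(0.90)(-0.30) − (-0.10)(0.00)] = 0.2700
  C_33 = (0.90)(0.80) − (-0.20)(0.00) = 0.7200
det(I−A) = Σ_j (I−A)_1j·C_1j = (0.90)(0.6250) + (-0.20)(0.1050) + (-0.10)(0.2800) = 0.5135
adj(I−A) = Cᵀ =
  [ 0.6250   0.2350   0.1400]
  [ 0.1050   0.8200   0.2700]
  [ 0.2800   0.4750   0.7200]
(I − A)⁻¹ = adj(I−A) / det(I−A) ≈
  [   1.2171     0.4576     0.2726]
  [   0.2045     1.5969     0.5258]
  [   0.5453     0.9250     1.4021]
x = (I − A)⁻¹ d = adj(I−A)·d / det(I−A), with det(I−A) = 0.5135:
  x_P = (0.6250·580 + 0.2350·560 + 0.1400·580) / 0.5135 = 575.30 / 0.5135 ≈ 1120.35
  x_M = (0.1050·580 + 0.8200·560 + 0.2700·580) / 0.5135 = 676.70 / 0.5135 ≈ 1317.82
  x_C = (0.2800·580 + 0.4750·560 + 0.7200·580) / 0.5135 = 846.00 / 0.5135 ≈ 1647.52

x_P = 1120.35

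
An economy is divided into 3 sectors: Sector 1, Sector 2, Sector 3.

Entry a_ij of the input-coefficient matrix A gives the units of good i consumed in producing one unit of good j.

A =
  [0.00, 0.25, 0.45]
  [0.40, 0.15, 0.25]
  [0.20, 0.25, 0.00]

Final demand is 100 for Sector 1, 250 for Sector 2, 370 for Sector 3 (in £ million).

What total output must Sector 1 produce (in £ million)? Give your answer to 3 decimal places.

I − A =
  [   1.00    -0.25    -0.45]
  [  -0.40     0.85    -0.25]
  [  -0.20    -0.25     1.00]
Cofactors of I−A, C_ij = (−1)^(i+j)·(minor ij) (rows/columns in the sector order above):
  C_11 = (0.85)(1.00) − (-0.25)(-0.25) = 0.7875
  C_12 = −[(-0.40)(1.00) − (-0.25)(-0.20)] = 0.4500
  C_13 = (-0.40)(-0.25) − (0.85)(-0.20) = 0.2700
  C_21 = −[(-0.25)(1.00) − (-0.45)(-0.25)] = 0.3625
  C_22 = (1.00)(1.00) − (-0.45)(-0.20) = 0.9100
  C_23 = −[(1.00)(-0.25) − (-0.25)(-0.20)] = 0.3000
  C_31 = (-0.25)(-0.25) − (-0.45)(0.85) = 0.4450
  C_32 = −[(1.00)(-0.25) − (-0.45)(-0.40)] = 0.4300
  C_33 = (1.00)(0.85) − (-0.25)(-0.40) = 0.7500
det(I−A) = Σ_j (I−A)_1j·C_1j = (1.00)(0.7875) + (-0.25)(0.4500) + (-0.45)(0.2700) = 0.5535
adj(I−A) = Cᵀ =
  [ 0.7875   0.3625   0.4450]
  [ 0.4500   0.9100   0.4300]
  [ 0.2700   0.3000   0.7500]
(I − A)⁻¹ = adj(I−A) / det(I−A) ≈
  [   1.4228     0.6549     0.8040]
  [   0.8130     1.6441     0.7769]
  [   0.4878     0.5420     1.3550]
x = (I − A)⁻¹ d = adj(I−A)·d / det(I−A), with det(I−A) = 0.5535:
  x_1 = (0.7875·100 + 0.3625·250 + 0.4450·370) / 0.5535 = 334.025 / 0.5535 ≈ 603.478
  x_2 = (0.4500·100 + 0.9100·250 + 0.4300·370) / 0.5535 = 431.60 / 0.5535 ≈ 779.765
  x_3 = (0.2700·100 + 0.3000·250 + 0.7500·370) / 0.5535 = 379.50 / 0.5535 ≈ 685.637

x_1 = 603.478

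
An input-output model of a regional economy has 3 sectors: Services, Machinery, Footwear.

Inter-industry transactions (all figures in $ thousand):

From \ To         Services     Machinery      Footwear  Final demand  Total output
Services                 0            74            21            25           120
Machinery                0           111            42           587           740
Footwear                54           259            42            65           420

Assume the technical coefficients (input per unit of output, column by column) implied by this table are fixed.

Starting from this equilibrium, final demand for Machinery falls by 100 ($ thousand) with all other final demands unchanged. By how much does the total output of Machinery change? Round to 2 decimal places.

Δx_M = -124.23

Technical coefficients a_ij = z_ij / X_j:
  a_SS = 0/120 = 0.00, a_MS = 0/120 = 0.00, a_FS = 54/120 = 0.45
  a_SM = 74/740 = 0.10, a_MM = 111/740 = 0.15, a_FM = 259/740 = 0.35
  a_SF = 21/420 = 0.05, a_MF = 42/420 = 0.10, a_FF = 42/420 = 0.10
I − A =
  [   1.00    -0.10    -0.05]
  [   0.00     0.85    -0.10]
  [  -0.45    -0.35     0.90]
Cofactors of I−A, C_ij = (−1)^(i+j)·(minor ij) (rows/columns in the sector order above):
  C_11 = (0.85)(0.90) − (-0.10)(-0.35) = 0.7300
  C_12 = −[(0.00)(0.90) − (-0.10)(-0.45)] = 0.0450
  C_13 = (0.00)(-0.35) − (0.85)(-0.45) = 0.3825
  C_21 = −[(-0.10)(0.90) − (-0.05)(-0.35)] = 0.1075
  C_22 = (1.00)(0.90) − (-0.05)(-0.45) = 0.8775
  C_23 = −[(1.00)(-0.35) − (-0.10)(-0.45)] = 0.3950
  C_31 = (-0.10)(-0.10) − (-0.05)(0.85) = 0.0525
  C_32 = −[(1.00)(-0.10) − (-0.05)(0.00)] = 0.1000
  C_33 = (1.00)(0.85) − (-0.10)(0.00) = 0.8500
det(I−A) = Σ_j (I−A)_1j·C_1j = (1.00)(0.7300) + (-0.10)(0.0450) + (-0.05)(0.3825) = 0.706375
adj(I−A) = Cᵀ =
  [ 0.7300   0.1075   0.0525]
  [ 0.0450   0.8775   0.1000]
  [ 0.3825   0.3950   0.8500]
(I − A)⁻¹ = adj(I−A) / det(I−A) ≈
  [   1.0334     0.1522     0.0743]
  [   0.0637     1.2423     0.1416]
  [   0.5415     0.5592     1.2033]
Δx = (I − A)⁻¹ Δd with Δd having -100 in the Machinery component and 0 elsewhere.
So Δx_M = L_MM · (-100), where L_MM = adj(I−A)_MM / det(I−A) = 0.8775 / 0.706375.
Δx_M = 0.8775 × (-100) / 0.706375 = -87.75 / 0.706375 ≈ -124.23.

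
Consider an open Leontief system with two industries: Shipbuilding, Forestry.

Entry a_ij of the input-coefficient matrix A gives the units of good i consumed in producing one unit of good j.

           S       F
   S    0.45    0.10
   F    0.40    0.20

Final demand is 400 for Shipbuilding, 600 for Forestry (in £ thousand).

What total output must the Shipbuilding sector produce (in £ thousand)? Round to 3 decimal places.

x_S = 950.000

I − A =
  [   0.55    -0.10]
  [  -0.40     0.80]
det(I−A) = (0.55)(0.80) − (-0.10)(-0.40) = 0.4000
adj(I−A) = [[0.80, 0.10], [0.40, 0.55]]
(I − A)⁻¹ = adj(I−A) / det(I−A) ≈
  [   2.0000     0.2500]
  [   1.0000     1.3750]
x = (I − A)⁻¹ d = adj(I−A)·d / det(I−A), with det(I−A) = 0.4000:
  x_S = (0.80·400 + 0.10·600) / 0.4000 = 380.00 / 0.4000 = 950.000
  x_F = (0.40·400 + 0.55·600) / 0.4000 = 490.00 / 0.4000 = 1225.000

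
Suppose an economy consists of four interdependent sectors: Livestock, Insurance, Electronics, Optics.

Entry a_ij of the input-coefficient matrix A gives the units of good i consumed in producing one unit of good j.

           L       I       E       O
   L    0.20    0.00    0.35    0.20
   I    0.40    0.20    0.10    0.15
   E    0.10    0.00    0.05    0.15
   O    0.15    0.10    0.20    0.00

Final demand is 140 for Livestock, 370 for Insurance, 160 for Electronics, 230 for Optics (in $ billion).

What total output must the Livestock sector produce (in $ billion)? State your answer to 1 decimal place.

I − A =
  [   0.80     0.00    -0.35    -0.20]
  [  -0.40     0.80    -0.10    -0.15]
  [  -0.10     0.00     0.95    -0.15]
  [  -0.15    -0.10    -0.20     1.00]
Compute the cofactors C_ij = (−1)^(i+j)·(3×3 minor ij) of I−A; the adjugate is their transpose:
adj(I−A) = Cᵀ =
  [ 0.720250   0.024250   0.308750   0.194000]
  [ 0.404625   0.660625   0.264875   0.219750]
  [ 0.102500   0.014000   0.596000   0.112000]
  [ 0.169000   0.072500   0.192000   0.580000]
det(I−A) = Σ_j (I−A)_1j·C_1j = (0.80)(0.720250) + (0.00)(0.404625) + (-0.35)(0.102500) + (-0.20)(0.169000) = 0.506525
(I − A)⁻¹ = adj(I−A) / det(I−A) ≈
  [   1.4219     0.0479     0.6095     0.3830]
  [   0.7988     1.3042     0.5229     0.4338]
  [   0.2024     0.0276     1.1766     0.2211]
  [   0.3336     0.1431     0.3791     1.1451]
x = (I − A)⁻¹ d = adj(I−A)·d / det(I−A), with det(I−A) = 0.506525:
  x_L = (0.720250·140 + 0.024250·370 + 0.308750·160 + 0.194000·230) / 0.506525 = 203.8275 / 0.506525 ≈ 402.4
  x_I = (0.404625·140 + 0.660625·370 + 0.264875·160 + 0.219750·230) / 0.506525 = 394.00125 / 0.506525 ≈ 777.9
  x_E = (0.102500·140 + 0.014000·370 + 0.596000·160 + 0.112000·230) / 0.506525 = 140.65 / 0.506525 ≈ 277.7
  x_O = (0.169000·140 + 0.072500·370 + 0.192000·160 + 0.580000·230) / 0.506525 = 214.605 / 0.506525 ≈ 423.7

x_L = 402.4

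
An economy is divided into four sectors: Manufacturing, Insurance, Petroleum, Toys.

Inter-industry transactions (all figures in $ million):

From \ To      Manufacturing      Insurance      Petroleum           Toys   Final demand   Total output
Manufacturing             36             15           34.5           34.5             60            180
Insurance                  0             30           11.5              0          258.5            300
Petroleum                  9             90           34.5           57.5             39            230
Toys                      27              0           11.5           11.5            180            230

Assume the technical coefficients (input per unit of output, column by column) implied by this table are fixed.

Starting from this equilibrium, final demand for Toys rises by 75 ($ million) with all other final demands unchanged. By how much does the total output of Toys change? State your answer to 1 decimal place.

Δx_4 = 83.6

Technical coefficients a_ij = z_ij / X_j:
  a_11 = 36/180 = 0.20, a_21 = 0/180 = 0.00, a_31 = 9/180 = 0.05, a_41 = 27/180 = 0.15
  a_12 = 15/300 = 0.05, a_22 = 30/300 = 0.10, a_32 = 90/300 = 0.30, a_42 = 0/300 = 0.00
  a_13 = 34.5/230 = 0.15, a_23 = 11.5/230 = 0.05, a_33 = 34.5/230 = 0.15, a_43 = 11.5/230 = 0.05
  a_14 = 34.5/230 = 0.15, a_24 = 0/230 = 0.00, a_34 = 57.5/230 = 0.25, a_44 = 11.5/230 = 0.05
I − A =
  [   0.80    -0.05    -0.15    -0.15]
  [   0.00     0.90    -0.05     0.00]
  [  -0.05    -0.30     0.85    -0.25]
  [  -0.15     0.00    -0.05     0.95]
Compute the cofactors C_ij = (−1)^(i+j)·(3×3 minor ij) of I−A; the adjugate is their transpose:
adj(I−A) = Cᵀ =
  [ 0.701250   0.084750   0.137375   0.146875]
  [ 0.004250   0.603750   0.036875   0.010375]
  [ 0.076500   0.225500   0.663750   0.186750]
  [ 0.114750   0.025250   0.056625   0.593125]
det(I−A) = Σ_j (I−A)_1j·C_1j = (0.80)(0.701250) + (-0.05)(0.004250) + (-0.15)(0.076500) + (-0.15)(0.114750) = 0.5321
(I − A)⁻¹ = adj(I−A) / det(I−A) ≈
  [   1.3179     0.1593     0.2582     0.2760]
  [   0.0080     1.1347     0.0693     0.0195]
  [   0.1438     0.4238     1.2474     0.3510]
  [   0.2157     0.0475     0.1064     1.1147]
Δx = (I − A)⁻¹ Δd with Δd having +75 in the Toys component and 0 elsewhere.
So Δx_4 = L_44 · (+75), where L_44 = adj(I−A)_44 / det(I−A) = 0.593125 / 0.5321.
Δx_4 = 0.593125 × (+75) / 0.5321 = 44.484375 / 0.5321 ≈ 83.6.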